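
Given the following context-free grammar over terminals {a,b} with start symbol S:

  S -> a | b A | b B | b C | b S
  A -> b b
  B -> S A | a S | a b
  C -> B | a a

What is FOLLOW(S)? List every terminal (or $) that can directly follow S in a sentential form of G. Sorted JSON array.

FIRST iteration:
iter 1:
  A via A→b b: +{b}
  B via B→a S: +{a}
  C via C→B: +{a}
  S via S→a: +{a}
  S via S→b A: +{b}
  FIRST(S)={a,b}  FIRST(A)={b}  FIRST(B)={a}  FIRST(C)={a}
iter 2:
  B via B→S A: +{b}
  C via C→B: +{b}
  FIRST(S)={a,b}  FIRST(A)={b}  FIRST(B)={a,b}  FIRST(C)={a,b}
iter 3: done
  FIRST(S)={a,b}  FIRST(A)={b}  FIRST(B)={a,b}  FIRST(C)={a,b}

FOLLOW iteration:
initialize: $ ∈ FOLLOW(S)
round 1:
  B→S A: FOLLOW(S) ⊇ FIRST(A) = {b}; new: +{b}
  S→b A: FOLLOW(A) ⊇ FOLLOW(S) ⊇ {$,b}; new: +{$,b}
  S→b B: FOLLOW(B) ⊇ FOLLOW(S) ⊇ {$,b}; new: +{$,b}
  S→b C: FOLLOW(C) ⊇ FOLLOW(S) ⊇ {$,b}; new: +{$,b}
  S: {$,b}  A: {$,b}  B: {$,b}  C: {$,b}
round 2: done
  S: {$,b}  A: {$,b}  B: {$,b}  C: {$,b}

FOLLOW(S) = ["$", "b"]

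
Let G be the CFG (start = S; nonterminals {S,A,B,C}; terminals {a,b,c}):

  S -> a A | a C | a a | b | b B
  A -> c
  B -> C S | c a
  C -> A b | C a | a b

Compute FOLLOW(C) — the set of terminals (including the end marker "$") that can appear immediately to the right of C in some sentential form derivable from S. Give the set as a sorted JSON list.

FIRST iteration:
[1]
  A via A→c: +{c}
  B via B→c a: +{c}
  C via C→A b: +{c}
  C via C→a b: +{a}
  S via S→a A: +{a}
  S via S→b: +{b}
  FIRST(S)={a,b}  FIRST(A)={c}  FIRST(B)={c}  FIRST(C)={a,c}
[2]
  B via B→C S: +{a}
  FIRST(S)={a,b}  FIRST(A)={c}  FIRST(B)={a,c}  FIRST(C)={a,c}
[3] (no change)
  FIRST(S)={a,b}  FIRST(A)={c}  FIRST(B)={a,c}  FIRST(C)={a,c}

FOLLOW iteration:
FOLLOW(S) := {$}
pass 1:
  B→C S: FOLLOW(C) ⊇ FIRST(S) = {a,b}; new: +{a,b}
  C→A b: FOLLOW(A) ⊇ FIRST(b) = {b}; new: +{b}
  S→a A: FOLLOW(A) ⊇ FOLLOW(S) ⊇ {$}; new: +{$}
  S→a C: FOLLOW(C) ⊇ FOLLOW(S) ⊇ {$}; new: +{$}
  S→b B: FOLLOW(B) ⊇ FOLLOW(S) ⊇ {$}; new: +{$}
  FOLLOW(S)={$}  FOLLOW(A)={$,b}  FOLLOW(B)={$}  FOLLOW(C)={$,a,b}
pass 2: done
  FOLLOW(S)={$}  FOLLOW(A)={$,b}  FOLLOW(B)={$}  FOLLOW(C)={$,a,b}

FOLLOW(C) = ["$", "a", "b"]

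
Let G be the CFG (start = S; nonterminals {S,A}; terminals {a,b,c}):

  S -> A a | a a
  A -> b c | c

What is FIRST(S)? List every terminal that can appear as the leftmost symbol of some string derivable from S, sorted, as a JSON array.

Compute FIRST by fixpoint:
round 1:
  A via A→b c: +{b}
  A via A→c: +{c}
  S via S→A a: +{b,c}
  S via S→a a: +{a}
  FIRST(S)={a,b,c}  FIRST(A)={b,c}
round 2: (stable)
  FIRST(S)={a,b,c}  FIRST(A)={b,c}

FIRST(S) = ["a", "b", "c"]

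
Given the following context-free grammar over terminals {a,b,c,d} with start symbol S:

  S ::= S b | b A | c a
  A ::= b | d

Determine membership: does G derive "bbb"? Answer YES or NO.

CNF form of G:
  S -> S T0 | T0 A | T1 T2
  A -> b | d
  T0 -> b
  T1 -> c
  T2 -> a

CYK fill:
  [0..0]={A,T0}  "b"  orig:{A}
  [1..1]={A,T0}  "b"  orig:{A}
  [2..2]={A,T0}  "b"  orig:{A}
  [0..1]={S}  "bb"
  [1..2]={S}  "bb"
  [0..2]={S}  "bbb"

S ∈ T[0,2] ⇒ YES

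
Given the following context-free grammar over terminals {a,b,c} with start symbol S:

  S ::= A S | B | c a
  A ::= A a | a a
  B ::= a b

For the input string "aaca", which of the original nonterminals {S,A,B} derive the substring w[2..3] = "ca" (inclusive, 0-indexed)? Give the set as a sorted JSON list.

CNF form of G:
  S -> A S | T0 T1 | T2 T0
  A -> A T0 | T0 T0
  B -> T0 T1
  T0 -> a
  T1 -> b
  T2 -> c

CYK fill — only the sub-triangle for w[2..3]:
  T[2,2] 'c' = {T2}  orig:{}
  T[3,3] 'a' = {T0}  orig:{}
  T[2,3] 'ca' = {S}

Original NTs in T[2,3] deriving "ca": ["S"]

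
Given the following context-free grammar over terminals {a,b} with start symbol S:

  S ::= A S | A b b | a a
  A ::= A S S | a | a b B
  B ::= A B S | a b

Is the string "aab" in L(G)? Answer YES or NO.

Convert to CNF:
  S -> A S | A X5 | T0 T0
  A -> A X2 | T0 X3 | a
  B -> A X4 | T0 T1
  T0 -> a
  T1 -> b
  X2 -> S S
  X3 -> T1 B
  X4 -> B S
  X5 -> T1 T1

CYK fill:
  [0..0]={A,T0}  "a"  orig:{A}
  [1..1]={A,T0}  "a"  orig:{A}
  [2..2]={T1}  "b"  orig:{}
  [0..1]={S}  "aa"
  [1..2]={B}  "ab"
  [0..2]=∅  "aab"

S ∉ T[0,2] ⇒ NO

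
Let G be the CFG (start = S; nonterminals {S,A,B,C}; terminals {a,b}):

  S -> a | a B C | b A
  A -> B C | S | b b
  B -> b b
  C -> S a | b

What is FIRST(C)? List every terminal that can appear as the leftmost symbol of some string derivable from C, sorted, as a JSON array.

FIRST sets, iterate to fixpoint:
pass 1:
  A via A→b b: +{b}
  B via B→b b: +{b}
  C via C→b: +{b}
  S via S→a: +{a}
  S via S→b A: +{b}
  FIRST(S)={a,b}  FIRST(A)={b}  FIRST(B)={b}  FIRST(C)={b}
pass 2:
  A via A→S: +{a}
  C via C→S a: +{a}
  FIRST(S)={a,b}  FIRST(A)={a,b}  FIRST(B)={b}  FIRST(C)={a,b}
pass 3: (no change)
  FIRST(S)={a,b}  FIRST(A)={a,b}  FIRST(B)={b}  FIRST(C)={a,b}

FIRST(C) = ["a", "b"]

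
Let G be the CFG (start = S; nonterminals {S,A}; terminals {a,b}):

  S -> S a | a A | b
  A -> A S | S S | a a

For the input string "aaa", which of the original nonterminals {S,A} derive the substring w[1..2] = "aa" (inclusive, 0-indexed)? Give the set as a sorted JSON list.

CNF form of G:
  S -> S T0 | T0 A | b
  A -> A S | S S | T0 T0
  T0 -> a

CYK table (by increasing span), restricted to cells inside w[1..2]:
  cell(1,1) a: {T0}  orig:{}
  cell(2,2) a: {T0}  orig:{}
  cell(1,2) aa: {A}

Original NTs in T[1,2] deriving "aa": ["A"]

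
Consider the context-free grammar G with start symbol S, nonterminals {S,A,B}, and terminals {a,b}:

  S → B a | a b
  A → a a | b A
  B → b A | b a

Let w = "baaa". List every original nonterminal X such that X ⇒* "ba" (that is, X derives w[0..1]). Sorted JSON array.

CNF form of G:
  S -> B T0 | T0 T1
  A -> T0 T0 | T1 A
  B -> T1 A | T1 T0
  T0 -> a
  T1 -> b

CYK table (by increasing span) (cells [i..j] with 0 ≤ i ≤ j ≤ 1 only):
  T[0,0] 'b' = {T1}  orig:{}
  T[1,1] 'a' = {T0}  orig:{}
  T[0,1] 'ba' = {B}

Original NTs in T[0,1] deriving "ba": ["B"]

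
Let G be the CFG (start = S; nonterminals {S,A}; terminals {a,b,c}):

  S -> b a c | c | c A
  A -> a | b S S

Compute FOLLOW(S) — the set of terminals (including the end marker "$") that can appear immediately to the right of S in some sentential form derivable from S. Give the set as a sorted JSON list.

FIRST iteration:
iter 1:
  A via A→a: +{a}
  A via A→b S S: +{b}
  S via S→b a c: +{b}
  S via S→c: +{c}
  S: {b,c}  A: {a,b}
iter 2: (stable)
  S: {b,c}  A: {a,b}

Compute FOLLOW by fixpoint:
FOLLOW(S) := {$}
iter 1:
  A→b S S: FOLLOW(S) ⊇ FIRST(S) = {b,c}; new: +{b,c}
  S→c A: FOLLOW(A) ⊇ FOLLOW(S) ⊇ {$,b,c}; new: +{$,b,c}
  FOLLOW[S]={$,b,c}  FOLLOW[A]={$,b,c}
iter 2: (no change)
  FOLLOW[S]={$,b,c}  FOLLOW[A]={$,b,c}

FOLLOW(S) = ["$", "b", "c"]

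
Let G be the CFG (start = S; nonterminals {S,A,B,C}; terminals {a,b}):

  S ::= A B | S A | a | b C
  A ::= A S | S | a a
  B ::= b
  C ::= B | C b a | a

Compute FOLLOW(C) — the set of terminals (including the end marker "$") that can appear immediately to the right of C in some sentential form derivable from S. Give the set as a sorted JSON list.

FIRST iteration:
iter 1:
  A via A→a a: +{a}
  B via B→b: +{b}
  C via C→B: +{b}
  C via C→a: +{a}
  S via S→A B: +{a}
  S via S→b C: +{b}
  FIRST(S)={a,b}  FIRST(A)={a}  FIRST(B)={b}  FIRST(C)={a,b}
iter 2:
  A via A→S: +{b}
  FIRST(S)={a,b}  FIRST(A)={a,b}  FIRST(B)={b}  FIRST(C)={a,b}
iter 3: (no change)
  FIRST(S)={a,b}  FIRST(A)={a,b}  FIRST(B)={b}  FIRST(C)={a,b}

FOLLOW iteration:
seed FOLLOW(S) with $
round 1:
  A→A S: FOLLOW(A) ⊇ FIRST(S) = {a,b}; new: +{a,b}
  A→A S: FOLLOW(S) ⊇ FOLLOW(A) ⊇ {a,b}; new: +{a,b}
  C→C b a: FOLLOW(C) ⊇ FIRST(b) = {b}; new: +{b}
  S→A B: FOLLOW(B) ⊇ FOLLOW(S) ⊇ {$,a,b}; new: +{$,a,b}
  S→S A: FOLLOW(A) ⊇ FOLLOW(S) ⊇ {$,a,b}; new: +{$}
  S→b C: FOLLOW(C) ⊇ FOLLOW(S) ⊇ {$,a,b}; new: +{$,a}
  FOLLOW[S]={$,a,b}  FOLLOW[A]={$,a,b}  FOLLOW[B]={$,a,b}  FOLLOW[C]={$,a,b}
round 2: (no change)
  FOLLOW[S]={$,a,b}  FOLLOW[A]={$,a,b}  FOLLOW[B]={$,a,b}  FOLLOW[C]={$,a,b}

FOLLOW(C) = ["$", "a", "b"]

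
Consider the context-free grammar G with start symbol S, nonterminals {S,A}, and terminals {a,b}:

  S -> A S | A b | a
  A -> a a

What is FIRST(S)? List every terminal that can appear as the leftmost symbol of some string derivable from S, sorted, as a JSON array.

FIRST iteration:
[1]
  A via A→a a: +{a}
  S via S→A S: +{a}
  FIRST(S)={a}  FIRST(A)={a}
[2] (no change)
  FIRST(S)={a}  FIRST(A)={a}

FIRST(S) = ["a"]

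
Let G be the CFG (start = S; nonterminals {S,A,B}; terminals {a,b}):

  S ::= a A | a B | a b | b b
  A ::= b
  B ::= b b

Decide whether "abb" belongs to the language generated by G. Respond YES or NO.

Convert to CNF:
  S -> T0 T0 | T1 A | T1 B | T1 T0
  A -> b
  B -> T0 T0
  T0 -> b
  T1 -> a

CYK fill:
  [0..0]={T1}  "a"  orig:{}
  [1..1]={A,T0}  "b"  orig:{A}
  [2..2]={A,T0}  "b"  orig:{A}
  [0..1]={S}  "ab"
  [1..2]={B,S}  "bb"
  [0..2]={S}  "abb"

S ∈ T[0,2] ⇒ YES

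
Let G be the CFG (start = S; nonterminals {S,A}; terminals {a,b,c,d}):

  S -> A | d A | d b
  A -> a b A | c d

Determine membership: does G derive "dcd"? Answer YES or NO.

CNF form of G:
  S -> T0 X5 | T2 T3 | T3 A | T3 T1
  A -> T0 X4 | T2 T3
  T0 -> a
  T1 -> b
  T2 -> c
  T3 -> d
  X4 -> T1 A
  X5 -> T1 A

CYK table (by increasing span):
  cell(0,0) d: {T3}  orig:{}
  cell(1,1) c: {T2}  orig:{}
  cell(2,2) d: {T3}  orig:{}
  cell(0,1) dc: ∅
  cell(1,2) cd: {A,S}
  cell(0,2) dcd: {S}

S ∈ T[0,2] ⇒ YES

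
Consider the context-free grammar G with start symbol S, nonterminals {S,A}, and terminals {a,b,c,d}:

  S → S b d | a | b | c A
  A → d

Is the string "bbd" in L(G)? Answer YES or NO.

CNF form of G:
  S -> S X3 | T2 A | a | b
  A -> d
  T0 -> b
  T1 -> d
  T2 -> c
  X3 -> T0 T1

Fill CYK table bottom-up:
  T[0,0] 'b' = {S,T0}  orig:{S}
  T[1,1] 'b' = {S,T0}  orig:{S}
  T[2,2] 'd' = {A,T1}  orig:{A}
  T[0,1] 'bb' = ∅
  T[1,2] 'bd' = {X3}  orig:{}
  T[0,2] 'bbd' = {S}

S ∈ T[0,2] ⇒ YES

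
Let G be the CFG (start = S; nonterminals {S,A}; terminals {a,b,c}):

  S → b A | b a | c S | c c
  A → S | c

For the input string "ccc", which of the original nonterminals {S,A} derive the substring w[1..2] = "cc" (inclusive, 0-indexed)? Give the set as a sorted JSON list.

CNF form of G:
  S -> T0 A | T0 T1 | T2 S | T2 T2
  A -> T0 A | T0 T1 | T2 S | T2 T2 | c
  T0 -> b
  T1 -> a
  T2 -> c

CYK table (by increasing span) (cells [i..j] with 1 ≤ i ≤ j ≤ 2 only):
  cell(1,1) c: {A,T2}  orig:{A}
  cell(2,2) c: {A,T2}  orig:{A}
  cell(1,2) cc: {A,S}

Original NTs in T[1,2] deriving "cc": ["A", "S"]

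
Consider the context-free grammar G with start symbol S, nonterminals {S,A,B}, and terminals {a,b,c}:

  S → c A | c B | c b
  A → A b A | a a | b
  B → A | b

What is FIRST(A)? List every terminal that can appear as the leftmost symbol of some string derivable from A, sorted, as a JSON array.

Compute FIRST by fixpoint:
iter 1:
  A via A→a a: +{a}
  A via A→b: +{b}
  B via B→A: +{a,b}
  S via S→c A: +{c}
  FIRST[S]={c}  FIRST[A]={a,b}  FIRST[B]={a,b}
iter 2: (no change)
  FIRST[S]={c}  FIRST[A]={a,b}  FIRST[B]={a,b}

FIRST(A) = ["a", "b"]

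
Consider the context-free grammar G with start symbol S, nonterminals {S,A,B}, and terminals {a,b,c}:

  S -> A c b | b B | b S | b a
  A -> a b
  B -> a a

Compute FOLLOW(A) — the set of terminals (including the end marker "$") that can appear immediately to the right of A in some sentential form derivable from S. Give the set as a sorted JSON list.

FIRST sets, iterate to fixpoint:
pass 1:
  A via A→a b: +{a}
  B via B→a a: +{a}
  S via S→A c b: +{a}
  S via S→b B: +{b}
  S: {a,b}  A: {a}  B: {a}
pass 2: done
  S: {a,b}  A: {a}  B: {a}

FOLLOW sets:
FOLLOW(S) := {$}
round 1:
  S→A c b: FOLLOW(A) ⊇ FIRST(c) = {c}; new: +{c}
  S→b B: FOLLOW(B) ⊇ FOLLOW(S) ⊇ {$}; new: +{$}
  FOLLOW[S]={$}  FOLLOW[A]={c}  FOLLOW[B]={$}
round 2: (stable)
  FOLLOW[S]={$}  FOLLOW[A]={c}  FOLLOW[B]={$}

FOLLOW(A) = ["c"]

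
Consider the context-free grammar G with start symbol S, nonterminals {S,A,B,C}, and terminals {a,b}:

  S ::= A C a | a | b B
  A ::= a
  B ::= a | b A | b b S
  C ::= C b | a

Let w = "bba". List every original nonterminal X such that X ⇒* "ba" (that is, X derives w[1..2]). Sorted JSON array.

CNF form of G:
  S -> A X3 | T0 B | a
  A -> a
  B -> T0 A | T0 X2 | a
  C -> C T0 | a
  T0 -> b
  T1 -> a
  X2 -> T0 S
  X3 -> C T1

CYK fill — only the sub-triangle for w[1..2]:
  [1..1]={T0}  "b"  orig:{}
  [2..2]={A,B,C,S,T1}  "a"  orig:{A,B,C,S}
  [1..2]={B,S,X2}  "ba"  orig:{B,S}

Original NTs in T[1,2] deriving "ba": ["B", "S"]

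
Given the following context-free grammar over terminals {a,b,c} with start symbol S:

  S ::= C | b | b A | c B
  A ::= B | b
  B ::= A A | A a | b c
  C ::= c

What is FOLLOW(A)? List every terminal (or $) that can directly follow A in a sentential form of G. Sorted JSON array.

Compute FIRST by fixpoint:
round 1:
  A via A→b: +{b}
  B via B→A A: +{b}
  C via C→c: +{c}
  S via S→C: +{c}
  S via S→b: +{b}
  FIRST[S]={b,c}  FIRST[A]={b}  FIRST[B]={b}  FIRST[C]={c}
round 2: — fixpoint
  FIRST[S]={b,c}  FIRST[A]={b}  FIRST[B]={b}  FIRST[C]={c}

FOLLOW sets:
seed FOLLOW(S) with $
pass 1:
  B→A A: FOLLOW(A) ⊇ FIRST(A) = {b}; new: +{b}
  B→A a: FOLLOW(A) ⊇ FIRST(a) = {a}; new: +{a}
  S→C: FOLLOW(C) ⊇ FOLLOW(S) ⊇ {$}; new: +{$}
  S→b A: FOLLOW(A) ⊇ FOLLOW(S) ⊇ {$}; new: +{$}
  S→c B: FOLLOW(B) ⊇ FOLLOW(S) ⊇ {$}; new: +{$}
  FOLLOW(S)={$}  FOLLOW(A)={$,a,b}  FOLLOW(B)={$}  FOLLOW(C)={$}
pass 2:
  A→B: FOLLOW(B) ⊇ FOLLOW(A) ⊇ {$,a,b}; new: +{a,b}
  FOLLOW(S)={$}  FOLLOW(A)={$,a,b}  FOLLOW(B)={$,a,b}  FOLLOW(C)={$}
pass 3: — fixpoint
  FOLLOW(S)={$}  FOLLOW(A)={$,a,b}  FOLLOW(B)={$,a,b}  FOLLOW(C)={$}

FOLLOW(A) = ["$", "a", "b"]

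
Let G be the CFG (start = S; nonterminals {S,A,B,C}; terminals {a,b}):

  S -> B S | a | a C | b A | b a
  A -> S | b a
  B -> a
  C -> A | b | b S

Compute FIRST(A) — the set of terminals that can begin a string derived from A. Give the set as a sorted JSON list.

Compute FIRST by fixpoint:
iter 1:
  A via A→b a: +{b}
  B via B→a: +{a}
  C via C→A: +{b}
  S via S→B S: +{a}
  S via S→b A: +{b}
  FIRST(S)={a,b}  FIRST(A)={b}  FIRST(B)={a}  FIRST(C)={b}
iter 2:
  A via A→S: +{a}
  C via C→A: +{a}
  FIRST(S)={a,b}  FIRST(A)={a,b}  FIRST(B)={a}  FIRST(C)={a,b}
iter 3: — fixpoint
  FIRST(S)={a,b}  FIRST(A)={a,b}  FIRST(B)={a}  FIRST(C)={a,b}

FIRST(A) = ["a", "b"]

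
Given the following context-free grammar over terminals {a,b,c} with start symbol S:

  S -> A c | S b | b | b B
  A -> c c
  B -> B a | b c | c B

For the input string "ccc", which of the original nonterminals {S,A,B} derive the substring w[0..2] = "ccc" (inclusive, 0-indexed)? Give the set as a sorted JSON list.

Convert to CNF:
  S -> A T0 | S T2 | T2 B | b
  A -> T0 T0
  B -> B T1 | T0 B | T2 T0
  T0 -> c
  T1 -> a
  T2 -> b

CYK fill, restricted to cells inside w[0..2]:
  [0..0]={T0}  "c"  orig:{}
  [1..1]={T0}  "c"  orig:{}
  [2..2]={T0}  "c"  orig:{}
  [0..1]={A}  "cc"
  [1..2]={A}  "cc"
  [0..2]={S}  "ccc"

Original NTs in T[0,2] deriving "ccc": ["S"]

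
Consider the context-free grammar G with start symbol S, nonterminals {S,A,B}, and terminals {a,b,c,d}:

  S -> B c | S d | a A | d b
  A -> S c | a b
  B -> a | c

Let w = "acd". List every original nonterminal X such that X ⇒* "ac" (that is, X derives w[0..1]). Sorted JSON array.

Convert to CNF:
  S -> B T0 | S T3 | T1 A | T3 T2
  A -> S T0 | T1 T2
  B -> a | c
  T0 -> c
  T1 -> a
  T2 -> b
  T3 -> d

CYK fill (cells [i..j] with 0 ≤ i ≤ j ≤ 1 only):
  [0..0]={B,T1}  "a"  orig:{B}
  [1..1]={B,T0}  "c"  orig:{B}
  [0..1]={S}  "ac"

Original NTs in T[0,1] deriving "ac": ["S"]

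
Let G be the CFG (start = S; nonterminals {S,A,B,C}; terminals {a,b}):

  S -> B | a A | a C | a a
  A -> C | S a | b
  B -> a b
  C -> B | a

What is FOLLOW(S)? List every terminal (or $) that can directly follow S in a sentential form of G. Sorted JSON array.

FIRST iteration:
iter 1:
  A via A→b: +{b}
  B via B→a b: +{a}
  C via C→B: +{a}
  S via S→B: +{a}
  S: {a}  A: {b}  B: {a}  C: {a}
iter 2:
  A via A→C: +{a}
  S: {a}  A: {a,b}  B: {a}  C: {a}
iter 3: done
  S: {a}  A: {a,b}  B: {a}  C: {a}

FOLLOW iteration:
initialize: $ ∈ FOLLOW(S)
pass 1:
  A→S a: FOLLOW(S) ⊇ FIRST(a) = {a}; new: +{a}
  S→B: FOLLOW(B) ⊇ FOLLOW(S) ⊇ {$,a}; new: +{$,a}
  S→a A: FOLLOW(A) ⊇ FOLLOW(S) ⊇ {$,a}; new: +{$,a}
  S→a C: FOLLOW(C) ⊇ FOLLOW(S) ⊇ {$,a}; new: +{$,a}
  FOLLOW(S)={$,a}  FOLLOW(A)={$,a}  FOLLOW(B)={$,a}  FOLLOW(C)={$,a}
pass 2: (no change)
  FOLLOW(S)={$,a}  FOLLOW(A)={$,a}  FOLLOW(B)={$,a}  FOLLOW(C)={$,a}

FOLLOW(S) = ["$", "a"]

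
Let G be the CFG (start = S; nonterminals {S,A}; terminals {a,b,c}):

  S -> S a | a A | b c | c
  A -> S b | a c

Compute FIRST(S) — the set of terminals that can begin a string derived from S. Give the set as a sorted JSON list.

Compute FIRST by fixpoint:
pass 1:
  A via A→a c: +{a}
  S via S→a A: +{a}
  S via S→b c: +{b}
  S via S→c: +{c}
  FIRST[S]={a,b,c}  FIRST[A]={a}
pass 2:
  A via A→S b: +{b,c}
  FIRST[S]={a,b,c}  FIRST[A]={a,b,c}
pass 3: done
  FIRST[S]={a,b,c}  FIRST[A]={a,b,c}

FIRST(S) = ["a", "b", "c"]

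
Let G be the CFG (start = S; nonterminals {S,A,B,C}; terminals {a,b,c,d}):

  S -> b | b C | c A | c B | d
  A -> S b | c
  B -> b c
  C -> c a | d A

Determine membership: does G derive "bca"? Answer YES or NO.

CNF form of G:
  S -> T0 C | T1 A | T1 B | b | d
  A -> S T0 | c
  B -> T0 T1
  C -> T1 T2 | T3 A
  T0 -> b
  T1 -> c
  T2 -> a
  T3 -> d

CYK table (by increasing span):
  [0..0]={S,T0}  "b"  orig:{S}
  [1..1]={A,T1}  "c"  orig:{A}
  [2..2]={T2}  "a"  orig:{}
  [0..1]={B}  "bc"
  [1..2]={C}  "ca"
  [0..2]={S}  "bca"

S ∈ T[0,2] ⇒ YES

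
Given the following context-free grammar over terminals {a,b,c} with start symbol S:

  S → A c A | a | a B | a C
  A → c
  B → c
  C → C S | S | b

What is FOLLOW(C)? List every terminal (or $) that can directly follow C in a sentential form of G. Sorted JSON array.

FIRST iteration:
round 1:
  A via A→c: +{c}
  B via B→c: +{c}
  C via C→b: +{b}
  S via S→A c A: +{c}
  S via S→a: +{a}
  S: {a,c}  A: {c}  B: {c}  C: {b}
round 2:
  C via C→S: +{a,c}
  S: {a,c}  A: {c}  B: {c}  C: {a,b,c}
round 3: (stable)
  S: {a,c}  A: {c}  B: {c}  C: {a,b,c}

FOLLOW sets:
seed FOLLOW(S) with $
pass 1:
  C→C S: FOLLOW(C) ⊇ FIRST(S) = {a,c}; new: +{a,c}
  C→C S: FOLLOW(S) ⊇ FOLLOW(C) ⊇ {a,c}; new: +{a,c}
  S→A c A: FOLLOW(A) ⊇ FIRST(c) = {c}; new: +{c}
  S→A c A: FOLLOW(A) ⊇ FOLLOW(S) ⊇ {$,a,c}; new: +{$,a}
  S→a B: FOLLOW(B) ⊇ FOLLOW(S) ⊇ {$,a,c}; new: +{$,a,c}
  S→a C: FOLLOW(C) ⊇ FOLLOW(S) ⊇ {$,a,c}; new: +{$}
  S: {$,a,c}  A: {$,a,c}  B: {$,a,c}  C: {$,a,c}
pass 2: — fixpoint
  S: {$,a,c}  A: {$,a,c}  B: {$,a,c}  C: {$,a,c}

FOLLOW(C) = ["$", "a", "c"]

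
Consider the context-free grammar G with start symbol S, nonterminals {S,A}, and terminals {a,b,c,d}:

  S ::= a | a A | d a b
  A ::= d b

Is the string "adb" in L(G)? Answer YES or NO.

Convert to CNF:
  S -> T0 X3 | T2 A | a
  A -> T0 T1
  T0 -> d
  T1 -> b
  T2 -> a
  X3 -> T2 T1

CYK table (by increasing span):
  T[0,0] 'a' = {S,T2}  orig:{S}
  T[1,1] 'd' = {T0}  orig:{}
  T[2,2] 'b' = {T1}  orig:{}
  T[0,1] 'ad' = ∅
  T[1,2] 'db' = {A}
  T[0,2] 'adb' = {S}

S ∈ T[0,2] ⇒ YES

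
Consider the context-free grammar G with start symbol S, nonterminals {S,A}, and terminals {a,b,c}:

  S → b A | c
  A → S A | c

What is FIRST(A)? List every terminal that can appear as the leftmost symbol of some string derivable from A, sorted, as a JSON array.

FIRST iteration:
[1]
  A via A→c: +{c}
  S via S→b A: +{b}
  S via S→c: +{c}
  S: {b,c}  A: {c}
[2]
  A via A→S A: +{b}
  S: {b,c}  A: {b,c}
[3] done
  S: {b,c}  A: {b,c}

FIRST(A) = ["b", "c"]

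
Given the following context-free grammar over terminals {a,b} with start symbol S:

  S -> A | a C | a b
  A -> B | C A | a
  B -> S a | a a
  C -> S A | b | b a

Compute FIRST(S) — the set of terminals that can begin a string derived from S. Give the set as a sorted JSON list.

FIRST sets, iterate to fixpoint:
[1]
  A via A→a: +{a}
  B via B→a a: +{a}
  C via C→b: +{b}
  S via S→A: +{a}
  S: {a}  A: {a}  B: {a}  C: {b}
[2]
  A via A→C A: +{b}
  C via C→S A: +{a}
  S via S→A: +{b}
  S: {a,b}  A: {a,b}  B: {a}  C: {a,b}
[3]
  B via B→S a: +{b}
  S: {a,b}  A: {a,b}  B: {a,b}  C: {a,b}
[4] (stable)
  S: {a,b}  A: {a,b}  B: {a,b}  C: {a,b}

FIRST(S) = ["a", "b"]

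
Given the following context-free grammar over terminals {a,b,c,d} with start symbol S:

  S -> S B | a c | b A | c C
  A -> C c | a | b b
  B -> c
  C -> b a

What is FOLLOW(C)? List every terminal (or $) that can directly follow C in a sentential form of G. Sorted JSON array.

FIRST iteration:
pass 1:
  A via A→a: +{a}
  A via A→b b: +{b}
  B via B→c: +{c}
  C via C→b a: +{b}
  S via S→a c: +{a}
  S via S→b A: +{b}
  S via S→c C: +{c}
  S: {a,b,c}  A: {a,b}  B: {c}  C: {b}
pass 2: done
  S: {a,b,c}  A: {a,b}  B: {c}  C: {b}

FOLLOW iteration:
initialize: $ ∈ FOLLOW(S)
pass 1:
  A→C c: FOLLOW(C) ⊇ FIRST(c) = {c}; new: +{c}
  S→S B: FOLLOW(S) ⊇ FIRST(B) = {c}; new: +{c}
  S→S B: FOLLOW(B) ⊇ FOLLOW(S) ⊇ {$,c}; new: +{$,c}
  S→b A: FOLLOW(A) ⊇ FOLLOW(S) ⊇ {$,c}; new: +{$,c}
  S→c C: FOLLOW(C) ⊇ FOLLOW(S) ⊇ {$,c}; new: +{$}
  FOLLOW(S)={$,c}  FOLLOW(A)={$,c}  FOLLOW(B)={$,c}  FOLLOW(C)={$,c}
pass 2: done
  FOLLOW(S)={$,c}  FOLLOW(A)={$,c}  FOLLOW(B)={$,c}  FOLLOW(C)={$,c}

FOLLOW(C) = ["$", "c"]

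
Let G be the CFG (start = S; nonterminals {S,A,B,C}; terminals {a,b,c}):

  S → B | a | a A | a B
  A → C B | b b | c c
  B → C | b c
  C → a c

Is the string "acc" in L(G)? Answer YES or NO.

Convert to CNF:
  S -> T0 T1 | T2 A | T2 B | T2 T1 | a
  A -> C B | T0 T0 | T1 T1
  B -> T0 T1 | T2 T1
  C -> T2 T1
  T0 -> b
  T1 -> c
  T2 -> a

CYK fill:
  T[0,0] 'a' = {S,T2}  orig:{S}
  T[1,1] 'c' = {T1}  orig:{}
  T[2,2] 'c' = {T1}  orig:{}
  T[0,1] 'ac' = {B,C,S}
  T[1,2] 'cc' = {A}
  T[0,2] 'acc' = {S}

S ∈ T[0,2] ⇒ YES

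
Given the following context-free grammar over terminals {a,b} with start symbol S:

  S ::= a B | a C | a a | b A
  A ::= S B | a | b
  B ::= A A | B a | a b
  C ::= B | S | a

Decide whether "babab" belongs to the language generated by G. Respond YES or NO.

Convert to CNF:
  S -> T0 B | T0 C | T0 T0 | T1 A
  A -> S B | a | b
  B -> A A | B T0 | T0 T1
  C -> A A | B T0 | T0 B | T0 C | T0 T0 | T0 T1 | T1 A | a
  T0 -> a
  T1 -> b

CYK table (by increasing span):
  T[0,0] 'b' = {A,T1}  orig:{A}
  T[1,1] 'a' = {A,C,T0}  orig:{A,C}
  T[2,2] 'b' = {A,T1}  orig:{A}
  T[3,3] 'a' = {A,C,T0}  orig:{A,C}
  T[4,4] 'b' = {A,T1}  orig:{A}
  T[0,1] 'ba' = {B,C,S}
  T[1,2] 'ab' = {B,C}
  T[2,3] 'ba' = {B,C,S}
  T[3,4] 'ab' = {B,C}
  T[0,2] 'bab' = ∅
  T[1,3] 'aba' = {B,C,S}
  T[2,4] 'bab' = ∅
  T[0,3] 'baba' = {A}
  T[1,4] 'abab' = ∅
  T[0,4] 'babab' = {B,C}

S ∉ T[0,4] ⇒ NO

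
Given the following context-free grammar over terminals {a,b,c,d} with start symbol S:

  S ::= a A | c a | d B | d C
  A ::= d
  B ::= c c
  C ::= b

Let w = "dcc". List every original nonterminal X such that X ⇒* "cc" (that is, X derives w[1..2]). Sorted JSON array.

Convert to CNF:
  S -> T0 T1 | T1 A | T2 B | T2 C
  A -> d
  B -> T0 T0
  C -> b
  T0 -> c
  T1 -> a
  T2 -> d

Fill CYK table bottom-up (cells [i..j] with 1 ≤ i ≤ j ≤ 2 only):
  T[1,1] 'c' = {T0}  orig:{}
  T[2,2] 'c' = {T0}  orig:{}
  T[1,2] 'cc' = {B}

Original NTs in T[1,2] deriving "cc": ["B"]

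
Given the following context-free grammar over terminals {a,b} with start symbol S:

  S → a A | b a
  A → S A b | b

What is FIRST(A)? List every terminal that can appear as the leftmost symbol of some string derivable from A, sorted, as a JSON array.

FIRST iteration:
pass 1:
  A via A→b: +{b}
  S via S→a A: +{a}
  S via S→b a: +{b}
  S: {a,b}  A: {b}
pass 2:
  A via A→S A b: +{a}
  S: {a,b}  A: {a,b}
pass 3: done
  S: {a,b}  A: {a,b}

FIRST(A) = ["a", "b"]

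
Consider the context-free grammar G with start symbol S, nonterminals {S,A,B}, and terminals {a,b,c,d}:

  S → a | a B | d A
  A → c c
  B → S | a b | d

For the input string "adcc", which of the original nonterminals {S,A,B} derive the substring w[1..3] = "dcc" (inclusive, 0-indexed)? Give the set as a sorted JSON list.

Convert to CNF:
  S -> T1 B | T3 A | a
  A -> T0 T0
  B -> T1 B | T1 T2 | T3 A | a | d
  T0 -> c
  T1 -> a
  T2 -> b
  T3 -> d

Fill CYK table bottom-up — only the sub-triangle for w[1..3]:
  T[1,1] 'd' = {B,T3}  orig:{B}
  T[2,2] 'c' = {T0}  orig:{}
  T[3,3] 'c' = {T0}  orig:{}
  T[1,2] 'dc' = ∅
  T[2,3] 'cc' = {A}
  T[1,3] 'dcc' = {B,S}

Original NTs in T[1,3] deriving "dcc": ["B", "S"]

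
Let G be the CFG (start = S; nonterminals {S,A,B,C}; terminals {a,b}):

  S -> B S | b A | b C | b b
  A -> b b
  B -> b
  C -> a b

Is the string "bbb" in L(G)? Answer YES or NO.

Convert to CNF:
  S -> B S | T0 A | T0 C | T0 T0
  A -> T0 T0
  B -> b
  C -> T1 T0
  T0 -> b
  T1 -> a

Fill CYK table bottom-up:
  T[0,0] 'b' = {B,T0}  orig:{B}
  T[1,1] 'b' = {B,T0}  orig:{B}
  T[2,2] 'b' = {B,T0}  orig:{B}
  T[0,1] 'bb' = {A,S}
  T[1,2] 'bb' = {A,S}
  T[0,2] 'bbb' = {S}

S ∈ T[0,2] ⇒ YES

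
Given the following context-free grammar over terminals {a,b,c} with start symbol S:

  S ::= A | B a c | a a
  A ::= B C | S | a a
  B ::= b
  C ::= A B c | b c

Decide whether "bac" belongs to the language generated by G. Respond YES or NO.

CNF form of G:
  S -> B C | B X5 | T0 T0
  A -> B C | B X3 | T0 T0
  B -> b
  C -> A X4 | T2 T1
  T0 -> a
  T1 -> c
  T2 -> b
  X3 -> T0 T1
  X4 -> B T1
  X5 -> T0 T1

Fill CYK table bottom-up:
  [0..0]={B,T2}  "b"  orig:{B}
  [1..1]={T0}  "a"  orig:{}
  [2..2]={T1}  "c"  orig:{}
  [0..1]=∅  "ba"
  [1..2]={X3,X5}  "ac"  orig:{}
  [0..2]={A,S}  "bac"

S ∈ T[0,2] ⇒ YES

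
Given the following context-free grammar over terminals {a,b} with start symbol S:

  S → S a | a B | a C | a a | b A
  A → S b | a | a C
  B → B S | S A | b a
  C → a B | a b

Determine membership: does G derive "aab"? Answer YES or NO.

Convert to CNF:
  S -> S T1 | T0 A | T1 B | T1 C | T1 T1
  A -> S T0 | T1 C | a
  B -> B S | S A | T0 T1
  C -> T1 B | T1 T0
  T0 -> b
  T1 -> a

CYK table (by increasing span):
  cell(0,0) a: {A,T1}  orig:{A}
  cell(1,1) a: {A,T1}  orig:{A}
  cell(2,2) b: {T0}  orig:{}
  cell(0,1) aa: {S}
  cell(1,2) ab: {C}
  cell(0,2) aab: {A,S}

S ∈ T[0,2] ⇒ YES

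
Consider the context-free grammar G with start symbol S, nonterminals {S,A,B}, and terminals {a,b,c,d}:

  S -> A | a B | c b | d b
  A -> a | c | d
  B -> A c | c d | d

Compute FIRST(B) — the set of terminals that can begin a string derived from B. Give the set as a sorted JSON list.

Compute FIRST by fixpoint:
pass 1:
  A via A→a: +{a}
  A via A→c: +{c}
  A via A→d: +{d}
  B via B→A c: +{a,c,d}
  S via S→A: +{a,c,d}
  FIRST(S)={a,c,d}  FIRST(A)={a,c,d}  FIRST(B)={a,c,d}
pass 2: (no change)
  FIRST(S)={a,c,d}  FIRST(A)={a,c,d}  FIRST(B)={a,c,d}

FIRST(B) = ["a", "c", "d"]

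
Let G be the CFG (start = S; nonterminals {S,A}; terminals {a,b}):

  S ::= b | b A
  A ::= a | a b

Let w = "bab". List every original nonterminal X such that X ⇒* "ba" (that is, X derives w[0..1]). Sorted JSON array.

Convert to CNF:
  S -> T1 A | b
  A -> T0 T1 | a
  T0 -> a
  T1 -> b

CYK table (by increasing span) (cells [i..j] with 0 ≤ i ≤ j ≤ 1 only):
  cell(0,0) b: {S,T1}  orig:{S}
  cell(1,1) a: {A,T0}  orig:{A}
  cell(0,1) ba: {S}

Original NTs in T[0,1] deriving "ba": ["S"]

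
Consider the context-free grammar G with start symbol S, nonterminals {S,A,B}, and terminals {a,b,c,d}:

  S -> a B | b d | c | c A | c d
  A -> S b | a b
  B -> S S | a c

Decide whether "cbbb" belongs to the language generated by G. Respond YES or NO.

CNF form of G:
  S -> T0 T3 | T1 B | T2 A | T2 T3 | c
  A -> S T0 | T1 T0
  B -> S S | T1 T2
  T0 -> b
  T1 -> a
  T2 -> c
  T3 -> d

CYK fill:
  cell(0,0) c: {S,T2}  orig:{S}
  cell(1,1) b: {T0}  orig:{}
  cell(2,2) b: {T0}  orig:{}
  cell(3,3) b: {T0}  orig:{}
  cell(0,1) cb: {A}
  cell(1,2) bb: ∅
  cell(2,3) bb: ∅
  cell(0,2) cbb: ∅
  cell(1,3) bbb: ∅
  cell(0,3) cbbb: ∅

S ∉ T[0,3] ⇒ NO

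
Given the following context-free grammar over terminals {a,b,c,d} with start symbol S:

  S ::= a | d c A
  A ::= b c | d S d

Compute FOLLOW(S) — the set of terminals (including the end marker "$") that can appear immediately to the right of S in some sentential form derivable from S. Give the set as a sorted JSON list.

Compute FIRST by fixpoint:
[1]
  A via A→b c: +{b}
  A via A→d S d: +{d}
  S via S→a: +{a}
  S via S→d c A: +{d}
  S: {a,d}  A: {b,d}
[2] (stable)
  S: {a,d}  A: {b,d}

FOLLOW sets:
seed FOLLOW(S) with $
[1]
  A→d S d: FOLLOW(S) ⊇ FIRST(d) = {d}; new: +{d}
  S→d c A: FOLLOW(A) ⊇ FOLLOW(S) ⊇ {$,d}; new: +{$,d}
  FOLLOW[S]={$,d}  FOLLOW[A]={$,d}
[2] (stable)
  FOLLOW[S]={$,d}  FOLLOW[A]={$,d}

FOLLOW(S) = ["$", "d"]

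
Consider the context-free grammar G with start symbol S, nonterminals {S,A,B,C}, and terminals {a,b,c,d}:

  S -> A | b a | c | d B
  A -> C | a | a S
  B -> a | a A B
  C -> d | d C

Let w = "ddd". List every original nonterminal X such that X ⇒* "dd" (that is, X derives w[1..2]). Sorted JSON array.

Convert to CNF:
  S -> T0 S | T1 B | T1 C | T2 T0 | a | c | d
  A -> T0 S | T1 C | a | d
  B -> T0 X3 | a
  C -> T1 C | d
  T0 -> a
  T1 -> d
  T2 -> b
  X3 -> A B

CYK fill, restricted to cells inside w[1..2]:
  cell(1,1) d: {A,C,S,T1}  orig:{A,C,S}
  cell(2,2) d: {A,C,S,T1}  orig:{A,C,S}
  cell(1,2) dd: {A,C,S}

Original NTs in T[1,2] deriving "dd": ["A", "C", "S"]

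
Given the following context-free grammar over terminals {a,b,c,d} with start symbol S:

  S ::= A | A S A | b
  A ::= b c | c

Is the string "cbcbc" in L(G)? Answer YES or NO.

Convert to CNF:
  S -> A X2 | T0 T1 | b | c
  A -> T0 T1 | c
  T0 -> b
  T1 -> c
  X2 -> S A

Fill CYK table bottom-up:
  cell(0,0) c: {A,S,T1}  orig:{A,S}
  cell(1,1) b: {S,T0}  orig:{S}
  cell(2,2) c: {A,S,T1}  orig:{A,S}
  cell(3,3) b: {S,T0}  orig:{S}
  cell(4,4) c: {A,S,T1}  orig:{A,S}
  cell(0,1) cb: ∅
  cell(1,2) bc: {A,S,X2}  orig:{A,S}
  cell(2,3) cb: ∅
  cell(3,4) bc: {A,S,X2}  orig:{A,S}
  cell(0,2) cbc: {S,X2}  orig:{S}
  cell(1,3) bcb: ∅
  cell(2,4) cbc: {S,X2}  orig:{S}
  cell(0,3) cbcb: ∅
  cell(1,4) bcbc: {S,X2}  orig:{S}
  cell(0,4) cbcbc: {S,X2}  orig:{S}

S ∈ T[0,4] ⇒ YES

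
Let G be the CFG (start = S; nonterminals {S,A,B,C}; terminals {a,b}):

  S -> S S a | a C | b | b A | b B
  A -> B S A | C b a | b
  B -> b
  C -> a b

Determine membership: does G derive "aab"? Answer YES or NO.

CNF form of G:
  S -> S X4 | T0 A | T0 B | T1 C | b
  A -> B X2 | C X3 | b
  B -> b
  C -> T1 T0
  T0 -> b
  T1 -> a
  X2 -> S A
  X3 -> T0 T1
  X4 -> S T1

CYK fill:
  [0..0]={T1}  "a"  orig:{}
  [1..1]={T1}  "a"  orig:{}
  [2..2]={A,B,S,T0}  "b"  orig:{A,B,S}
  [0..1]=∅  "aa"
  [1..2]={C}  "ab"
  [0..2]={S}  "aab"

S ∈ T[0,2] ⇒ YES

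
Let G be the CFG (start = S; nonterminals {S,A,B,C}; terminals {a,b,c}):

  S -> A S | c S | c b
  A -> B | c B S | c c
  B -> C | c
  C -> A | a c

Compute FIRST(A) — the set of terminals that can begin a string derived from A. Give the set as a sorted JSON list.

FIRST iteration:
iter 1:
  A via A→c B S: +{c}
  B via B→c: +{c}
  C via C→A: +{c}
  C via C→a c: +{a}
  S via S→A S: +{c}
  FIRST(S)={c}  FIRST(A)={c}  FIRST(B)={c}  FIRST(C)={a,c}
iter 2:
  B via B→C: +{a}
  FIRST(S)={c}  FIRST(A)={c}  FIRST(B)={a,c}  FIRST(C)={a,c}
iter 3:
  A via A→B: +{a}
  S via S→A S: +{a}
  FIRST(S)={a,c}  FIRST(A)={a,c}  FIRST(B)={a,c}  FIRST(C)={a,c}
iter 4: (no change)
  FIRST(S)={a,c}  FIRST(A)={a,c}  FIRST(B)={a,c}  FIRST(C)={a,c}

FIRST(A) = ["a", "c"]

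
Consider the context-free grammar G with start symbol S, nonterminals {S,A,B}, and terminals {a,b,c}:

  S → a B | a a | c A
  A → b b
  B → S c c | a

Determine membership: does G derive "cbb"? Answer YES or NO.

CNF form of G:
  S -> T1 A | T2 B | T2 T2
  A -> T0 T0
  B -> S X3 | a
  T0 -> b
  T1 -> c
  T2 -> a
  X3 -> T1 T1

Fill CYK table bottom-up:
  cell(0,0) c: {T1}  orig:{}
  cell(1,1) b: {T0}  orig:{}
  cell(2,2) b: {T0}  orig:{}
  cell(0,1) cb: ∅
  cell(1,2) bb: {A}
  cell(0,2) cbb: {S}

S ∈ T[0,2] ⇒ YES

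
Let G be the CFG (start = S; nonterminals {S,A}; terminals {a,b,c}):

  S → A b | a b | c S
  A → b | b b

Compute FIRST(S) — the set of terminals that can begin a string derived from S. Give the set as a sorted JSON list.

Compute FIRST by fixpoint:
[1]
  A via A→b: +{b}
  S via S→A b: +{b}
  S via S→a b: +{a}
  S via S→c S: +{c}
  FIRST(S)={a,b,c}  FIRST(A)={b}
[2] (stable)
  FIRST(S)={a,b,c}  FIRST(A)={b}

FIRST(S) = ["a", "b", "c"]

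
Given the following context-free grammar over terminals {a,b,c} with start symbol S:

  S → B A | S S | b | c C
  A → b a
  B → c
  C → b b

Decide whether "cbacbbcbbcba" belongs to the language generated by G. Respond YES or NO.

Convert to CNF:
  S -> B A | S S | T2 C | b
  A -> T0 T1
  B -> c
  C -> T0 T0
  T0 -> b
  T1 -> a
  T2 -> c

CYK table (by increasing span):
  cell(0,0) c: {B,T2}  orig:{B}
  cell(1,1) b: {S,T0}  orig:{S}
  cell(2,2) a: {T1}  orig:{}
  cell(3,3) c: {B,T2}  orig:{B}
  cell(4,4) b: {S,T0}  orig:{S}
  cell(5,5) b: {S,T0}  orig:{S}
  cell(6,6) c: {B,T2}  orig:{B}
  cell(7,7) b: {S,T0}  orig:{S}
  cell(8,8) b: {S,T0}  orig:{S}
  cell(9,9) c: {B,T2}  orig:{B}
  cell(10,10) b: {S,T0}  orig:{S}
  cell(11,11) a: {T1}  orig:{}
  cell(0,1) cb: ∅
  cell(1,2) ba: {A}
  cell(2,3) ac: ∅
  cell(3,4) cb: ∅
  cell(4,5) bb: {C,S}
  cell(5,6) bc: ∅
  cell(6,7) cb: ∅
  cell(7,8) bb: {C,S}
  cell(8,9) bc: ∅
  cell(9,10) cb: ∅
  cell(10,11) ba: {A}
  cell(0,2) cba: {S}
  cell(1,3) bac: ∅
  cell(2,4) acb: ∅
  cell(3,5) cbb: {S}
  cell(4,6) bbc: ∅
  cell(5,7) bcb: ∅
  cell(6,8) cbb: {S}
  cell(7,9) bbc: ∅
  cell(8,10) bcb: ∅
  cell(9,11) cba: {S}
  cell(0,3) cbac: ∅
  cell(1,4) bacb: ∅
  cell(2,5) acbb: ∅
  cell(3,6) cbbc: ∅
  cell(4,7) bbcb: ∅
  cell(5,8) bcbb: {S}
  cell(6,9) cbbc: ∅
  cell(7,10) bbcb: ∅
  cell(8,11) bcba: {S}
  cell(0,4) cbacb: ∅
  cell(1,5) bacbb: ∅
  cell(2,6) acbbc: ∅
  cell(3,7) cbbcb: ∅
  cell(4,8) bbcbb: {S}
  cell(5,9) bcbbc: ∅
  cell(6,10) cbbcb: ∅
  cell(7,11) bbcba: {S}
  cell(0,5) cbacbb: {S}
  cell(1,6) bacbbc: ∅
  cell(2,7) acbbcb: ∅
  cell(3,8) cbbcbb: {S}
  cell(4,9) bbcbbc: ∅
  cell(5,10) bcbbcb: ∅
  cell(6,11) cbbcba: {S}
  cell(0,6) cbacbbc: ∅
  cell(1,7) bacbbcb: ∅
  cell(2,8) acbbcbb: ∅
  cell(3,9) cbbcbbc: ∅
  cell(4,10) bbcbbcb: ∅
  cell(5,11) bcbbcba: {S}
  cell(0,7) cbacbbcb: ∅
  cell(1,8) bacbbcbb: ∅
  cell(2,9) acbbcbbc: ∅
  cell(3,10) cbbcbbcb: ∅
  cell(4,11) bbcbbcba: {S}
  cell(0,8) cbacbbcbb: {S}
  cell(1,9) bacbbcbbc: ∅
  cell(2,10) acbbcbbcb: ∅
  cell(3,11) cbbcbbcba: {S}
  cell(0,9) cbacbbcbbc: ∅
  cell(1,10) bacbbcbbcb: ∅
  cell(2,11) acbbcbbcba: ∅
  cell(0,10) cbacbbcbbcb: ∅
  cell(1,11) bacbbcbbcba: ∅
  cell(0,11) cbacbbcbbcba: {S}

S ∈ T[0,11] ⇒ YES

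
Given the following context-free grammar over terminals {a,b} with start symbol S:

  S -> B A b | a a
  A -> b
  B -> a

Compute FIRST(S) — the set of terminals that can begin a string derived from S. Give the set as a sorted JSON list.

Compute FIRST by fixpoint:
pass 1:
  A via A→b: +{b}
  B via B→a: +{a}
  S via S→B A b: +{a}
  FIRST[S]={a}  FIRST[A]={b}  FIRST[B]={a}
pass 2: (stable)
  FIRST[S]={a}  FIRST[A]={b}  FIRST[B]={a}

FIRST(S) = ["a"]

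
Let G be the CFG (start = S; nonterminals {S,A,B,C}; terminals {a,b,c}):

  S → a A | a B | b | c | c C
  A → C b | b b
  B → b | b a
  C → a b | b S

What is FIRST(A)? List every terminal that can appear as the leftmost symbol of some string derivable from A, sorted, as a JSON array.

Compute FIRST by fixpoint:
round 1:
  A via A→b b: +{b}
  B via B→b: +{b}
  C via C→a b: +{a}
  C via C→b S: +{b}
  S via S→a A: +{a}
  S via S→b: +{b}
  S via S→c: +{c}
  S: {a,b,c}  A: {b}  B: {b}  C: {a,b}
round 2:
  A via A→C b: +{a}
  S: {a,b,c}  A: {a,b}  B: {b}  C: {a,b}
round 3: (stable)
  S: {a,b,c}  A: {a,b}  B: {b}  C: {a,b}

FIRST(A) = ["a", "b"]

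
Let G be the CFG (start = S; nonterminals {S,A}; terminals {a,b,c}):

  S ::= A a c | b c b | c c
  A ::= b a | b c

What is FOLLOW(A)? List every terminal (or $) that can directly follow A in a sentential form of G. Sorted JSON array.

Compute FIRST by fixpoint:
[1]
  A via A→b a: +{b}
  S via S→A a c: +{b}
  S via S→c c: +{c}
  S: {b,c}  A: {b}
[2] done
  S: {b,c}  A: {b}

FOLLOW sets:
FOLLOW(S) := {$}
[1]
  S→A a c: FOLLOW(A) ⊇ FIRST(a) = {a}; new: +{a}
  FOLLOW[S]={$}  FOLLOW[A]={a}
[2] (no change)
  FOLLOW[S]={$}  FOLLOW[A]={a}

FOLLOW(A) = ["a"]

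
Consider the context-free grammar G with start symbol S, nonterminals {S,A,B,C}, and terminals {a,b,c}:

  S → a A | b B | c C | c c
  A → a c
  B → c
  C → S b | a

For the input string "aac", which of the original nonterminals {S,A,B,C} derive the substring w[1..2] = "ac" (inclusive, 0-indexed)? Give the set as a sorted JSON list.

Convert to CNF:
  S -> T0 A | T1 C | T1 T1 | T2 B
  A -> T0 T1
  B -> c
  C -> S T2 | a
  T0 -> a
  T1 -> c
  T2 -> b

CYK fill — only the sub-triangle for w[1..2]:
  cell(1,1) a: {C,T0}  orig:{C}
  cell(2,2) c: {B,T1}  orig:{B}
  cell(1,2) ac: {A}

Original NTs in T[1,2] deriving "ac": ["A"]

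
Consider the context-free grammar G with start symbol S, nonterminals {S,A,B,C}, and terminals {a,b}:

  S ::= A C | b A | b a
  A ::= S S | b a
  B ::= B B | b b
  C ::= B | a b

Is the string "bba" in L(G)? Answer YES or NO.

CNF form of G:
  S -> A C | T0 A | T0 T1
  A -> S S | T0 T1
  B -> B B | T0 T0
  C -> B B | T0 T0 | T1 T0
  T0 -> b
  T1 -> a

CYK fill:
  [0..0]={T0}  "b"  orig:{}
  [1..1]={T0}  "b"  orig:{}
  [2..2]={T1}  "a"  orig:{}
  [0..1]={B,C}  "bb"
  [1..2]={A,S}  "ba"
  [0..2]={S}  "bba"

S ∈ T[0,2] ⇒ YES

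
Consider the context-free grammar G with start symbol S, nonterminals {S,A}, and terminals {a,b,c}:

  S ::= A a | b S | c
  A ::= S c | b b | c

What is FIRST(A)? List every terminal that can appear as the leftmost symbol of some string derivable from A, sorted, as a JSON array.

FIRST sets, iterate to fixpoint:
pass 1:
  A via A→b b: +{b}
  A via A→c: +{c}
  S via S→A a: +{b,c}
  FIRST[S]={b,c}  FIRST[A]={b,c}
pass 2: (no change)
  FIRST[S]={b,c}  FIRST[A]={b,c}

FIRST(A) = ["b", "c"]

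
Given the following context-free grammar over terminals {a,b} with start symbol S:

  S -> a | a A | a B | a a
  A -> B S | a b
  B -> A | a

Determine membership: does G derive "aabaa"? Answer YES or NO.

CNF form of G:
  S -> T0 A | T0 B | T0 T0 | a
  A -> B S | T0 T1
  B -> B S | T0 T1 | a
  T0 -> a
  T1 -> b

CYK table (by increasing span):
  [0..0]={B,S,T0}  "a"  orig:{B,S}
  [1..1]={B,S,T0}  "a"  orig:{B,S}
  [2..2]={T1}  "b"  orig:{}
  [3..3]={B,S,T0}  "a"  orig:{B,S}
  [4..4]={B,S,T0}  "a"  orig:{B,S}
  [0..1]={A,B,S}  "aa"
  [1..2]={A,B}  "ab"
  [2..3]=∅  "ba"
  [3..4]={A,B,S}  "aa"
  [0..2]={S}  "aab"
  [1..3]={A,B}  "aba"
  [2..4]=∅  "baa"
  [0..3]={S}  "aaba"
  [1..4]={A,B}  "abaa"
  [0..4]={S}  "aabaa"

S ∈ T[0,4] ⇒ YES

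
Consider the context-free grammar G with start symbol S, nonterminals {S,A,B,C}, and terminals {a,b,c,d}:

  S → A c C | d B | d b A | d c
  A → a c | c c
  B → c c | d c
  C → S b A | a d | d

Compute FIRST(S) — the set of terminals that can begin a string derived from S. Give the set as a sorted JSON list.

FIRST sets, iterate to fixpoint:
iter 1:
  A via A→a c: +{a}
  A via A→c c: +{c}
  B via B→c c: +{c}
  B via B→d c: +{d}
  C via C→a d: +{a}
  C via C→d: +{d}
  S via S→A c C: +{a,c}
  S via S→d B: +{d}
  S: {a,c,d}  A: {a,c}  B: {c,d}  C: {a,d}
iter 2:
  C via C→S b A: +{c}
  S: {a,c,d}  A: {a,c}  B: {c,d}  C: {a,c,d}
iter 3: (no change)
  S: {a,c,d}  A: {a,c}  B: {c,d}  C: {a,c,d}

FIRST(S) = ["a", "c", "d"]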